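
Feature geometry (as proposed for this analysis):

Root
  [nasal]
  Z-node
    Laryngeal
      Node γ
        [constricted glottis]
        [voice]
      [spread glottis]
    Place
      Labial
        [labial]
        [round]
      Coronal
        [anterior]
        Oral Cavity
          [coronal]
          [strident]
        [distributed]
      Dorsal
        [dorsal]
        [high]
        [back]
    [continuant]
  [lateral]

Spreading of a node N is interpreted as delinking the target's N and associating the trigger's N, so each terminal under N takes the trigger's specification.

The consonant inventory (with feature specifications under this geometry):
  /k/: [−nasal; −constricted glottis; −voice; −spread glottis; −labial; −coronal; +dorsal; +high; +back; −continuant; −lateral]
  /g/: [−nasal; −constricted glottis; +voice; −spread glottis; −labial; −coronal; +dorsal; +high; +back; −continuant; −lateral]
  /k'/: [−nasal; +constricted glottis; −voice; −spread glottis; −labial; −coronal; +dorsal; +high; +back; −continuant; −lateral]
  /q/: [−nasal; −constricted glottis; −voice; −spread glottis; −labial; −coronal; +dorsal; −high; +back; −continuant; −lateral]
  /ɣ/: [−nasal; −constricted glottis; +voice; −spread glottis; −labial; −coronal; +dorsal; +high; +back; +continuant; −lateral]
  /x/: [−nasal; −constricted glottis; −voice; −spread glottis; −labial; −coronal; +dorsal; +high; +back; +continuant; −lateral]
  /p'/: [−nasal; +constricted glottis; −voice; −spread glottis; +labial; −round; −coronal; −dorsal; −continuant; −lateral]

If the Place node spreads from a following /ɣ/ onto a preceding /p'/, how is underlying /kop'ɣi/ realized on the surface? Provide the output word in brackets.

The Place node dominates the terminals [labial], [round], [anterior], [coronal], [strident], [distributed], [dorsal], [high], [back].
Spreading Place from /ɣ/ onto /p'/ replaces those values with /ɣ/'s: [−labial], [−coronal], [+dorsal], [+high], [+back]. Features outside Place ([nasal], [constricted glottis], [voice], …) stay as in /p'/.
The resulting bundle matches /k'/ in the inventory; substituting it for /p'/ gives [kok'ɣi].

[kok'ɣi]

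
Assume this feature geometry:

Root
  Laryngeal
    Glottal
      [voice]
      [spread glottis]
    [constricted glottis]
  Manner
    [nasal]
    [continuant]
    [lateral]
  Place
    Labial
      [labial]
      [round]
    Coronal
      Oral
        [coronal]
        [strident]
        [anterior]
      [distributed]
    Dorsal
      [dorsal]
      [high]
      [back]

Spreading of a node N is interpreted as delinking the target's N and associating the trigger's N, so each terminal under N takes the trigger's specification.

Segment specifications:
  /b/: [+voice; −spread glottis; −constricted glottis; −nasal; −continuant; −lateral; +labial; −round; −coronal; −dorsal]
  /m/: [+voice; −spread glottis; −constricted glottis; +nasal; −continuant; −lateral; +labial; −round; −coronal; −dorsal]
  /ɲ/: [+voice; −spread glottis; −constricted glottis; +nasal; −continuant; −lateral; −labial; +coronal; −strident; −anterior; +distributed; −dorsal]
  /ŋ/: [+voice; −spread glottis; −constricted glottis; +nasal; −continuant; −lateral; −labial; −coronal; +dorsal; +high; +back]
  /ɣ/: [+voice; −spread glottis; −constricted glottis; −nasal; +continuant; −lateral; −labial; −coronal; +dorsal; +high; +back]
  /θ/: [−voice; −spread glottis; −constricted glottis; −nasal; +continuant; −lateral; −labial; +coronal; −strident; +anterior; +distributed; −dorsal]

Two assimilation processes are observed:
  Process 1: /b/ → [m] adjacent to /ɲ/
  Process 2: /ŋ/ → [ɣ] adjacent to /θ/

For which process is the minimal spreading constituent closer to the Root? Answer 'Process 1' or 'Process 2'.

In Process 1, [nasal] changes, so the minimal spreading node is [nasal] at depth 2.
Process 2: the features that change are [nasal], [continuant]; the minimal node is Manner (depth 1).
Manner is closer to Root than [nasal], so Process 2 spreads the higher node.

Process 2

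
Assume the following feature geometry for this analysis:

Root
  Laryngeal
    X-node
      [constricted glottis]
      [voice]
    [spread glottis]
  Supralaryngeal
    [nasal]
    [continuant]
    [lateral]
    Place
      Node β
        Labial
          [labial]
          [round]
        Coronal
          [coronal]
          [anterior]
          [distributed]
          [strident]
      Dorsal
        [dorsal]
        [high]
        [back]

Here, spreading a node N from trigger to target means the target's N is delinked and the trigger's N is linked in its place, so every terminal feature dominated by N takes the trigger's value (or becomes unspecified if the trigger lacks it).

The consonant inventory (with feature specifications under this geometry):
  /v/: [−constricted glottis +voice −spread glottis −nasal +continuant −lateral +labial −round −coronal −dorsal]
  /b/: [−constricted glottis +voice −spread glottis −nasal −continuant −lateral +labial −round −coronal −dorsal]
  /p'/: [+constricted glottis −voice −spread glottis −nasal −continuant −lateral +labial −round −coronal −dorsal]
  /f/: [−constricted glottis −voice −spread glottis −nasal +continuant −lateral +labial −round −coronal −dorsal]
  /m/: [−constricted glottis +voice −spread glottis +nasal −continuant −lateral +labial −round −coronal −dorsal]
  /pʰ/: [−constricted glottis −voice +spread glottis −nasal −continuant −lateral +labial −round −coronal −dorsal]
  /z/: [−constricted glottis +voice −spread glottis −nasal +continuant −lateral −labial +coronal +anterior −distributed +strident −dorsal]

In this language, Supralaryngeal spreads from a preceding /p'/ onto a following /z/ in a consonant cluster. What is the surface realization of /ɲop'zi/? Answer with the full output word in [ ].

[ɲop'bi]

Terminals under Supralaryngeal in this geometry: [nasal], [continuant], [lateral], [labial], [round], [coronal], [anterior], [distributed], [strident], [dorsal], [high], [back].
After delinking /z/'s Supralaryngeal and linking /p'/'s, the affected terminals become [−nasal], [−continuant], [−lateral], [+labial], [−round], [−coronal], [−dorsal]; [constricted glottis], [voice], [spread glottis] (outside Supralaryngeal) are retained from /z/.
Among the inventory, only /b/ has exactly this specification, giving the surface form [ɲop'bi].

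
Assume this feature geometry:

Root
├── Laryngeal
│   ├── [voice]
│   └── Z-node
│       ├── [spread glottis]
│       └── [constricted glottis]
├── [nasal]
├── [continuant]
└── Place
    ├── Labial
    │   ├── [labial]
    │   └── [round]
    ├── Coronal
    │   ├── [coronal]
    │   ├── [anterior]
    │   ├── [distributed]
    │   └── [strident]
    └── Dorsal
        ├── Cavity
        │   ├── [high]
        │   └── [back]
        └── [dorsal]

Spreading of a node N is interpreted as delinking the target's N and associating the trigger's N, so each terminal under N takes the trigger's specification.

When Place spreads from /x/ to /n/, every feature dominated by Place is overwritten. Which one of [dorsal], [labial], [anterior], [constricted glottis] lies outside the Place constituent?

[constricted glottis]

The terminals dominated by Place are [labial], [round], [coronal], [anterior], [distributed], [strident], [high], [back], [dorsal].
[labial], [dorsal], [anterior] all lie under Place, so they are overwritten when Place spreads.
[constricted glottis] attaches under Z-node, not under Place, so /n/ retains its own value for [constricted glottis].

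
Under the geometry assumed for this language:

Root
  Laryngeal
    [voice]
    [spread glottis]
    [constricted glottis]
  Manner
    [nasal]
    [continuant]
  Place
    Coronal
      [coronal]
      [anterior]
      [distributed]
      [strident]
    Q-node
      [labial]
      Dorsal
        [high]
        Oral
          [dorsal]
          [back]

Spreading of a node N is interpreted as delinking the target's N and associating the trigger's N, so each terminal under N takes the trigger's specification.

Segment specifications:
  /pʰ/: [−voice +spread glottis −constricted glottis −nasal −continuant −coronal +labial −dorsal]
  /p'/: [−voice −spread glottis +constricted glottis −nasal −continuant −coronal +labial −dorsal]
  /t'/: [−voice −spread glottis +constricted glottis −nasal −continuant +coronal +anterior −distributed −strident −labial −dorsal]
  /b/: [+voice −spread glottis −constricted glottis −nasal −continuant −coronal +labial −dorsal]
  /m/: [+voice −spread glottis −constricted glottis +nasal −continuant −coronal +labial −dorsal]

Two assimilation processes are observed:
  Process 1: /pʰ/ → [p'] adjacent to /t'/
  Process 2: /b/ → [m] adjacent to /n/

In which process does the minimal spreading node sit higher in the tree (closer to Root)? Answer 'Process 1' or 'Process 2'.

Process 1: the features that change are [spread glottis], [constricted glottis]; the minimal node is Laryngeal (depth 1).
Process 2: the feature that changes is [nasal]; the minimal node is [nasal] (depth 2).
Laryngeal (depth 1) sits above [nasal] (depth 2), making Process 1 the one with the higher spreading node.

Process 1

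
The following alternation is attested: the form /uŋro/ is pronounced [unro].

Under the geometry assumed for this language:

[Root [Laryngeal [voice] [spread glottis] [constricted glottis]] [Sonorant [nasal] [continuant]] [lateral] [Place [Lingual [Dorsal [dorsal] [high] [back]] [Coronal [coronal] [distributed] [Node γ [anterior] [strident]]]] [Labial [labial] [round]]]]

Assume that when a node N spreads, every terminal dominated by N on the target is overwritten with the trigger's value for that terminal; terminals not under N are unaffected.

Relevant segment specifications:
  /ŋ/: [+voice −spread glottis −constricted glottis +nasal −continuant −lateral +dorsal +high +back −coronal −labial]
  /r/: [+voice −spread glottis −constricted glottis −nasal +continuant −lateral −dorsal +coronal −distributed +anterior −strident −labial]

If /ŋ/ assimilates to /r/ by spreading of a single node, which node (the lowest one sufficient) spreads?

The alternation /ŋ/ → [n] changes [coronal], [anterior], [distributed], [strident], [dorsal], [high], [back] and nothing else.
These terminals are all dominated by Lingual, and no proper subconstituent of Lingual covers them all; Lingual is their lowest common ancestor.
Delinking /ŋ/'s Lingual and associating /r/'s Lingual gives precisely the feature bundle of [n].
[continuant], [nasal] stay as in /ŋ/ although /r/ differs there, so no node dominating them spread; among the remaining candidates Lingual is the lowest that derives the output.

Lingual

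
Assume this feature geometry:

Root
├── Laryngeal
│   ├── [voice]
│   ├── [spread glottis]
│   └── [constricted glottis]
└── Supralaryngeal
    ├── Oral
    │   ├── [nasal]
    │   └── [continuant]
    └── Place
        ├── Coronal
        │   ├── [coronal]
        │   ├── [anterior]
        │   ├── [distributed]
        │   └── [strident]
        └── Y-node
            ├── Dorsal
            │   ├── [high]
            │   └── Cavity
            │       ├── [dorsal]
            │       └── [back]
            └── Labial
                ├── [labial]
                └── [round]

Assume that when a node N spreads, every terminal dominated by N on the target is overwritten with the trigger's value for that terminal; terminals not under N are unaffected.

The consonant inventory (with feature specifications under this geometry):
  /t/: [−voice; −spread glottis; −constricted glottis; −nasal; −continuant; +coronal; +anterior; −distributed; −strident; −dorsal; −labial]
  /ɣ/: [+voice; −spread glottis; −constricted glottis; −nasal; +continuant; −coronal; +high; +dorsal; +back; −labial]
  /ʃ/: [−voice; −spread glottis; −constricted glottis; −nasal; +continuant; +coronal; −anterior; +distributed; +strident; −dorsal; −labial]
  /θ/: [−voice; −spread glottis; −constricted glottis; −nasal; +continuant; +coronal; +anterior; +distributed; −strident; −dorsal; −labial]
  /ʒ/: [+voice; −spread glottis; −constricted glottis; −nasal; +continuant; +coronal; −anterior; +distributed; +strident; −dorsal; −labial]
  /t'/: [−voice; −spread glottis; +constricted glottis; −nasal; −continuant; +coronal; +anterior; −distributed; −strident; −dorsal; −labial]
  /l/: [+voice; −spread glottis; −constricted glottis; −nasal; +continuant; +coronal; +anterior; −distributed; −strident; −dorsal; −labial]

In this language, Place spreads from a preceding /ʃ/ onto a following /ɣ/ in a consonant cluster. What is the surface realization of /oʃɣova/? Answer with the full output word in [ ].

Place immediately or transitively dominates [coronal], [anterior], [distributed], [strident], [high], [dorsal], [back], [labial], [round].
Spreading Place from /ʃ/ onto /ɣ/ replaces those values with /ʃ/'s: [+coronal], [−anterior], [+distributed], [+strident], [−dorsal], [−labial]. Features outside Place ([voice], [spread glottis], [constricted glottis], …) stay as in /ɣ/.
This feature bundle is that of [ʒ], so /oʃɣova/ surfaces as [oʃʒova].

[oʃʒova]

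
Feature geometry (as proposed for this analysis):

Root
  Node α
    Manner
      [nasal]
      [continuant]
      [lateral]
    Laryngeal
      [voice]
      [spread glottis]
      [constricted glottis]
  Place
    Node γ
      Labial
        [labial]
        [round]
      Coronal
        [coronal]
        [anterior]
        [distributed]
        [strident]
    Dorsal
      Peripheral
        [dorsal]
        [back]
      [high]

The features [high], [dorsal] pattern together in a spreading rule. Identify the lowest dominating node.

[high]: Root / Place / Dorsal / [high].
[dorsal]: Root / Place / Dorsal / Peripheral / [dorsal].
The lowest node appearing on every path is Dorsal; each proper daughter of Dorsal fails to dominate at least one of the listed features.

Dorsal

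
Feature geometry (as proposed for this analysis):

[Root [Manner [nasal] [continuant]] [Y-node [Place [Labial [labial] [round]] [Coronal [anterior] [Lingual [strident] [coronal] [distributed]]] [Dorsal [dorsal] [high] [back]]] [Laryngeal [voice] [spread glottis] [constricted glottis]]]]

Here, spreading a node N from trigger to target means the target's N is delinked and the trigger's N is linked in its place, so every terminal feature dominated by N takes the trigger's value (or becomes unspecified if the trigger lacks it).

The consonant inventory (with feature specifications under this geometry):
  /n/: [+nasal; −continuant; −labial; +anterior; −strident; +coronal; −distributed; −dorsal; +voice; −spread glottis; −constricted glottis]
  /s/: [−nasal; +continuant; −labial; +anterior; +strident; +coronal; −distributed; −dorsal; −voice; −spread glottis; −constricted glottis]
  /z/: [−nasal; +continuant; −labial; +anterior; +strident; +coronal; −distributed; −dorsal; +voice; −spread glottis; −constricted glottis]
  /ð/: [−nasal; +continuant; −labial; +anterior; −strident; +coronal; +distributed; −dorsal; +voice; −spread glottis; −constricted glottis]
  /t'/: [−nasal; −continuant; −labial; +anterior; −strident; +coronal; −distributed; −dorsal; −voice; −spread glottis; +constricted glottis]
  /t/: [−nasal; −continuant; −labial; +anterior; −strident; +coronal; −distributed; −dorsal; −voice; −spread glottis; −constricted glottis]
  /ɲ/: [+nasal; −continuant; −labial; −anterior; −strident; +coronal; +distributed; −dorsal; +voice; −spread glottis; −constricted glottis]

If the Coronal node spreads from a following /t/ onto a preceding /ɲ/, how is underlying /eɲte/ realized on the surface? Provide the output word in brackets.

The Coronal node dominates the terminals [anterior], [strident], [coronal], [distributed].
The target acquires /t/'s values for everything under Coronal — [+anterior], [−strident], [+coronal], [−distributed] — while keeping its own [nasal], [continuant], [labial], ….
This feature bundle is that of [n], so /eɲte/ surfaces as [ente].

[ente]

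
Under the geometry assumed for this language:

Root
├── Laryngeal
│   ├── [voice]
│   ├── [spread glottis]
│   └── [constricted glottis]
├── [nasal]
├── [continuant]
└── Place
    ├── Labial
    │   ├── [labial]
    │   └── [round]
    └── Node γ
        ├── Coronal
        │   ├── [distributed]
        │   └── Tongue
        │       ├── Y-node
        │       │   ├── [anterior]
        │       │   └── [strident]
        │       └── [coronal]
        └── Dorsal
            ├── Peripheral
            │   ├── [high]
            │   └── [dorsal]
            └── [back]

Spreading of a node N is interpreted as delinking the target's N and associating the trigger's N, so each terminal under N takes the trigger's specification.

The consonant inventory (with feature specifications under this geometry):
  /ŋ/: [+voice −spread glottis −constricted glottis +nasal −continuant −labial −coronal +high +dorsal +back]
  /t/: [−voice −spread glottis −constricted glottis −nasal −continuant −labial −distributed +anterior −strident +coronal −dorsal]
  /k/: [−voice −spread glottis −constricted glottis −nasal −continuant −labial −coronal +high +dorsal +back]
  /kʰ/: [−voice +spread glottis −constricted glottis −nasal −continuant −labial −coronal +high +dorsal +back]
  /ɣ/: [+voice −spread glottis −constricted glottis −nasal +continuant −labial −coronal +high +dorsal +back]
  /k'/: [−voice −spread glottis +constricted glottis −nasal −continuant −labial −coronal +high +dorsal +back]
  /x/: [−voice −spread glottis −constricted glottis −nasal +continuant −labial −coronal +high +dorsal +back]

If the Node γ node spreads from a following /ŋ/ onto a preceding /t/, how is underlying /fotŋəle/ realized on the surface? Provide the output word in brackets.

Node γ immediately or transitively dominates [distributed], [anterior], [strident], [coronal], [high], [dorsal], [back].
Spreading Node γ from /ŋ/ onto /t/ replaces those values with /ŋ/'s: [−coronal], [+high], [+dorsal], [+back]. Features outside Node γ ([voice], [spread glottis], [constricted glottis], …) stay as in /t/.
This feature bundle is that of [k], so /fotŋəle/ surfaces as [fokŋəle].

[fokŋəle]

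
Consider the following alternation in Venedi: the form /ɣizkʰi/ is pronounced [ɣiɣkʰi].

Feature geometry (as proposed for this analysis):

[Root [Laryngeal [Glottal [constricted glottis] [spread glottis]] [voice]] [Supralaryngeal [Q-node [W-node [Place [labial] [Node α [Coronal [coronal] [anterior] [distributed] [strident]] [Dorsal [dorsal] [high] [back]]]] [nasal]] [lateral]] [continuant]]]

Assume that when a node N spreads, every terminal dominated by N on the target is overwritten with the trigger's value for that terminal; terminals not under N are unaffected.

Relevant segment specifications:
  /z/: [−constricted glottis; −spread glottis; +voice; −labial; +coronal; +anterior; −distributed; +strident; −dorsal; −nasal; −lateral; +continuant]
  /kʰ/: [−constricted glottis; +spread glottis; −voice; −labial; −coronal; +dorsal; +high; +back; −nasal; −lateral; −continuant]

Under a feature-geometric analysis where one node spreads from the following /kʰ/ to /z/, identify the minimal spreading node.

Node α

/z/ and [ɣ] differ in [coronal], [anterior], [distributed], [strident], [dorsal], [high], [back]; every other specified feature is identical.
Tracing each changed feature up the tree, the paths first meet at Node α; any lower node misses at least one of them.
If Node α spreads, every terminal under it takes /kʰ/'s value, producing [ɣ] as observed.
Features on which the two segments disagree outside Node α, such as [voice], [spread glottis], are unchanged — nothing dominating them spread, and Node α is the minimal sufficient constituent.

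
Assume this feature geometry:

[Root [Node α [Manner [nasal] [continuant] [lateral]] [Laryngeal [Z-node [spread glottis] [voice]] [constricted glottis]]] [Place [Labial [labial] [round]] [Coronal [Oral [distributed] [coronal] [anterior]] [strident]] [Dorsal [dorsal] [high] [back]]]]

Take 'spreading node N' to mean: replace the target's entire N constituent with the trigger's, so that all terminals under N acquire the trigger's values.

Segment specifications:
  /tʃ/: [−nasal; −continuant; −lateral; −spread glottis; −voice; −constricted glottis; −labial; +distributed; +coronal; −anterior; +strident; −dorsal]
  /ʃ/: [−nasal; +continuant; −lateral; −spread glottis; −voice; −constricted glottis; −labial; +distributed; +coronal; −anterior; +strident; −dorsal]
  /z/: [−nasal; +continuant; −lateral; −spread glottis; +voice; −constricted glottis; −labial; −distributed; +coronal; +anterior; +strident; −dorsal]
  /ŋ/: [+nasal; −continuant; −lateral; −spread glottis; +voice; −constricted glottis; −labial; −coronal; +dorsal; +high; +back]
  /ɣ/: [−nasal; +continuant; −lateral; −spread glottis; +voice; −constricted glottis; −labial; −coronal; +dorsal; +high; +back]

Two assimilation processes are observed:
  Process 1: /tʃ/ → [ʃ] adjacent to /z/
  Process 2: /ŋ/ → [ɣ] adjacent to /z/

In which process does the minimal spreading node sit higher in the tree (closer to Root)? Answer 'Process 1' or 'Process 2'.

Process 2

In Process 1, [continuant] changes, so the minimal spreading node is [continuant] at depth 3.
In Process 2, [nasal], [continuant] change, so the minimal spreading node is Manner at depth 2.
Manner (depth 2) sits above [continuant] (depth 3), making Process 2 the one with the higher spreading node.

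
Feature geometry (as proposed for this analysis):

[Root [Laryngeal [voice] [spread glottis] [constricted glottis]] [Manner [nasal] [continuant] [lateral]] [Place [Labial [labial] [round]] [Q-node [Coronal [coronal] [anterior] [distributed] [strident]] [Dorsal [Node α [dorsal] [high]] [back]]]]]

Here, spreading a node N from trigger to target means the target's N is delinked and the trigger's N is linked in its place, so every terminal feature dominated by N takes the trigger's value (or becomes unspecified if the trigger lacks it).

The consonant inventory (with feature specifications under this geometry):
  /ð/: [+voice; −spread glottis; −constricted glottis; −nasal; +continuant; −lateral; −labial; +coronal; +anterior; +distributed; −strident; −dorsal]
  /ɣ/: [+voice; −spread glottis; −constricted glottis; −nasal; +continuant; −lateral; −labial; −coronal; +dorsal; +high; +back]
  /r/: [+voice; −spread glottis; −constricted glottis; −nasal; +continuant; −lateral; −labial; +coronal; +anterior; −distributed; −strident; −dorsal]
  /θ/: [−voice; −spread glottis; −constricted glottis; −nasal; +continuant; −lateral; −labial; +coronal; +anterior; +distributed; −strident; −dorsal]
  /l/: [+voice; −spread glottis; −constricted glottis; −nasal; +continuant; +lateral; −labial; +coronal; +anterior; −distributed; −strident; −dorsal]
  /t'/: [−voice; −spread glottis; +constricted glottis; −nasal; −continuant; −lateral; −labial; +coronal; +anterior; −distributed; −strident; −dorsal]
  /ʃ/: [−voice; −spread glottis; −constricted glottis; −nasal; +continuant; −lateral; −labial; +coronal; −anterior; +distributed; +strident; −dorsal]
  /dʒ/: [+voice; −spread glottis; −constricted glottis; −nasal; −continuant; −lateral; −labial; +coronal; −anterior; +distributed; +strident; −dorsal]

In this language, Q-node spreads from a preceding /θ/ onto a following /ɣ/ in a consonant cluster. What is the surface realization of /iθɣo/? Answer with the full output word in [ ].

[iθðo]

The Q-node node dominates the terminals [coronal], [anterior], [distributed], [strident], [dorsal], [high], [back].
After delinking /ɣ/'s Q-node and linking /θ/'s, the affected terminals become [+coronal], [+anterior], [+distributed], [−strident], [−dorsal]; [voice], [spread glottis], [constricted glottis], … (outside Q-node) are retained from /ɣ/.
This feature bundle is that of [ð], so /iθɣo/ surfaces as [iθðo].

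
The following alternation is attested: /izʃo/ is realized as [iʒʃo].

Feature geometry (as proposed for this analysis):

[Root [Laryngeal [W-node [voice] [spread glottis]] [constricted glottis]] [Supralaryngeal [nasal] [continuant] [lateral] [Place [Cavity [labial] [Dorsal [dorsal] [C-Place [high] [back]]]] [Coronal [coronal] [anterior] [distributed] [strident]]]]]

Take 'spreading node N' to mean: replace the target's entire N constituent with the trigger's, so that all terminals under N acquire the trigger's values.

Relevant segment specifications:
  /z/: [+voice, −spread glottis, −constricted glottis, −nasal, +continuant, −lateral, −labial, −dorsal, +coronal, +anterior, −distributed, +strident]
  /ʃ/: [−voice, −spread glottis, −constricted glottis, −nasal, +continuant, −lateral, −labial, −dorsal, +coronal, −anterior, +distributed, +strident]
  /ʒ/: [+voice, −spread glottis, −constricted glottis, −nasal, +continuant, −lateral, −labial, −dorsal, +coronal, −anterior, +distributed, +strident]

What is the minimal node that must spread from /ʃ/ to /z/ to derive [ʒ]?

Feature comparison: [anterior], [distributed] differ between /z/ and [ʒ]; the remaining terminals match.
The smallest constituent containing every changed terminal is Coronal — each of its daughters lacks at least one of the affected features.
Spreading Coronal from /ʃ/ overwrites each of those terminals with /ʃ/'s values, yielding exactly [ʒ].
[voice], a feature on which the two segments disagree outside Coronal, is unchanged — nothing dominating it spread, and Coronal is the minimal sufficient constituent.

Coronal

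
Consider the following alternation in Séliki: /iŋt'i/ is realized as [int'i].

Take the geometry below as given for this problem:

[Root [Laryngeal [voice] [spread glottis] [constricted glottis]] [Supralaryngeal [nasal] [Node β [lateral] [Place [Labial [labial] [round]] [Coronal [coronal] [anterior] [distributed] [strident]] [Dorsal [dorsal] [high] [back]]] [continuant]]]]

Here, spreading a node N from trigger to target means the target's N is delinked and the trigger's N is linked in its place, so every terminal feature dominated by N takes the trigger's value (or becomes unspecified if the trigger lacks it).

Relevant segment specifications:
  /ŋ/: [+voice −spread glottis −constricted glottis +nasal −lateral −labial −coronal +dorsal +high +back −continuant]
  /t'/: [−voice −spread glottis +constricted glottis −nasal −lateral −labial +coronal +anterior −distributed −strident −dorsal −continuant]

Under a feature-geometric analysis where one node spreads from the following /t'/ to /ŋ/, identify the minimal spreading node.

/ŋ/ and [n] differ in [coronal], [anterior], [distributed], [strident], [dorsal], [high], [back]; every other specified feature is identical.
These terminals are all dominated by Place, and no proper subconstituent of Place covers them all; Place is their lowest common ancestor.
If Place spreads, every terminal under it takes /t'/'s value, producing [n] as observed.
Features on which the two segments disagree outside Place, such as [voice], [nasal], are unchanged — nothing dominating them spread, and Place is the minimal sufficient constituent.

Place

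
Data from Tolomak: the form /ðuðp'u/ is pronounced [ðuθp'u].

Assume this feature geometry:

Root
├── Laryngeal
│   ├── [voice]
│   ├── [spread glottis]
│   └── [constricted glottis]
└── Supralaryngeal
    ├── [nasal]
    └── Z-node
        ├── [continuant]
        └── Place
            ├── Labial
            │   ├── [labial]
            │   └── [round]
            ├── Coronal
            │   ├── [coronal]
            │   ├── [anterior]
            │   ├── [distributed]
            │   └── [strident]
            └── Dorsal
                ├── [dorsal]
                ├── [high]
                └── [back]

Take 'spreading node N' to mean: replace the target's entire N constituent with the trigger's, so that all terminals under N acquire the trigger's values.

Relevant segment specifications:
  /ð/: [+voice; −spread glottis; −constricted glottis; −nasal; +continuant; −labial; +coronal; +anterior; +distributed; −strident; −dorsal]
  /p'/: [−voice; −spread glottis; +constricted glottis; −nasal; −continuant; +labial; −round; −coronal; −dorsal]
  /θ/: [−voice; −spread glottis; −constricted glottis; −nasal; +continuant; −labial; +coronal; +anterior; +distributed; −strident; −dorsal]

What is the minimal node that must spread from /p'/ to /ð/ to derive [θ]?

Feature comparison: [voice] differs between /ð/ and [θ]; the remaining terminals match.
Only a single terminal changes, and /p'/ supplies the new value, so [voice] itself is the minimal spreading constituent.
Had Laryngeal or a higher node spread, [constricted glottis] would have taken /p'/'s value; it stays as in /ð/, confirming the spreading constituent is exactly [voice].

[voice]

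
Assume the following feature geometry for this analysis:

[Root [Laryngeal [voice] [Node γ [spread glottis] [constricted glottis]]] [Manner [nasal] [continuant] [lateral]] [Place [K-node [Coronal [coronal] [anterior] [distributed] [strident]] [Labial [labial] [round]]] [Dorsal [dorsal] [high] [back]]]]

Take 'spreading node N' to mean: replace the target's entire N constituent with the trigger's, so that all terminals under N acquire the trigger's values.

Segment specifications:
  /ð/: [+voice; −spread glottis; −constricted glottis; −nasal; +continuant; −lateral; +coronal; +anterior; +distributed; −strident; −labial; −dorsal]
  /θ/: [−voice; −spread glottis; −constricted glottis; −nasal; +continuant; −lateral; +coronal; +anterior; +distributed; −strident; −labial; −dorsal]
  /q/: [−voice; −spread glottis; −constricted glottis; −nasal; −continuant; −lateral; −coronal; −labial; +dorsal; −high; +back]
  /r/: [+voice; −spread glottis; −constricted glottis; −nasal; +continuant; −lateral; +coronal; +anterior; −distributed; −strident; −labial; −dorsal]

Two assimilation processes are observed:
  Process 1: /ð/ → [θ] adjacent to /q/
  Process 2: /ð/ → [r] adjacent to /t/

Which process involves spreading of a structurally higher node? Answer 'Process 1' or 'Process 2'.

In Process 1, [voice] changes, so the minimal spreading node is [voice] at depth 2.
Process 2: the feature that changes is [distributed]; the minimal node is [distributed] (depth 4).
[voice] is closer to Root than [distributed], so Process 1 spreads the higher node.

Process 1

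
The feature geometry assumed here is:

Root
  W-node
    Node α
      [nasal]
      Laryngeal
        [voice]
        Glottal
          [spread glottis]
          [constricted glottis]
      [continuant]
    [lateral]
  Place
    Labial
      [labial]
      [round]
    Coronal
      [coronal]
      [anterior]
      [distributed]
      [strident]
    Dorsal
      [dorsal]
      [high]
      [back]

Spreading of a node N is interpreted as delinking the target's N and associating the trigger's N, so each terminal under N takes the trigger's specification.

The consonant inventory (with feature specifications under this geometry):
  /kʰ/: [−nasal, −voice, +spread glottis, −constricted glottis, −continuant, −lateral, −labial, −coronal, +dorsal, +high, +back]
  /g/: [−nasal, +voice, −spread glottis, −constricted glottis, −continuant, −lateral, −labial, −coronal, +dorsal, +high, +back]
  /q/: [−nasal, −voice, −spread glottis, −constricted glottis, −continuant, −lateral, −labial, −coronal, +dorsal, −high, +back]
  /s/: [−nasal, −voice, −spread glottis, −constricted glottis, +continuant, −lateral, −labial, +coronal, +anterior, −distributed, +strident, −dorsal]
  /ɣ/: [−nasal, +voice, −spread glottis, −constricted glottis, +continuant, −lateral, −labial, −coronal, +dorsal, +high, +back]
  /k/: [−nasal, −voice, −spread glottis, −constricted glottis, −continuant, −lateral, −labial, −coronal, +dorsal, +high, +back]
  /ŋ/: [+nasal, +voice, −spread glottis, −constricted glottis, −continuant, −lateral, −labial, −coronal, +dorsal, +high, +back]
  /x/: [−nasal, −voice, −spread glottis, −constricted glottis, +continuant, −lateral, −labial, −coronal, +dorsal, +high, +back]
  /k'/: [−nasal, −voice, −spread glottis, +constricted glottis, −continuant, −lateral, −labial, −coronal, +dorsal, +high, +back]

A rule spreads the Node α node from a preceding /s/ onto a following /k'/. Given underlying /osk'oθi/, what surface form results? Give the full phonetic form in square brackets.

The Node α node dominates the terminals [nasal], [voice], [spread glottis], [constricted glottis], [continuant].
Spreading Node α from /s/ onto /k'/ replaces those values with /s/'s: [−nasal], [−voice], [−spread glottis], [−constricted glottis], [+continuant]. Features outside Node α ([lateral], [labial], [coronal], …) stay as in /k'/.
This feature bundle is that of [x], so /osk'oθi/ surfaces as [osxoθi].

[osxoθi]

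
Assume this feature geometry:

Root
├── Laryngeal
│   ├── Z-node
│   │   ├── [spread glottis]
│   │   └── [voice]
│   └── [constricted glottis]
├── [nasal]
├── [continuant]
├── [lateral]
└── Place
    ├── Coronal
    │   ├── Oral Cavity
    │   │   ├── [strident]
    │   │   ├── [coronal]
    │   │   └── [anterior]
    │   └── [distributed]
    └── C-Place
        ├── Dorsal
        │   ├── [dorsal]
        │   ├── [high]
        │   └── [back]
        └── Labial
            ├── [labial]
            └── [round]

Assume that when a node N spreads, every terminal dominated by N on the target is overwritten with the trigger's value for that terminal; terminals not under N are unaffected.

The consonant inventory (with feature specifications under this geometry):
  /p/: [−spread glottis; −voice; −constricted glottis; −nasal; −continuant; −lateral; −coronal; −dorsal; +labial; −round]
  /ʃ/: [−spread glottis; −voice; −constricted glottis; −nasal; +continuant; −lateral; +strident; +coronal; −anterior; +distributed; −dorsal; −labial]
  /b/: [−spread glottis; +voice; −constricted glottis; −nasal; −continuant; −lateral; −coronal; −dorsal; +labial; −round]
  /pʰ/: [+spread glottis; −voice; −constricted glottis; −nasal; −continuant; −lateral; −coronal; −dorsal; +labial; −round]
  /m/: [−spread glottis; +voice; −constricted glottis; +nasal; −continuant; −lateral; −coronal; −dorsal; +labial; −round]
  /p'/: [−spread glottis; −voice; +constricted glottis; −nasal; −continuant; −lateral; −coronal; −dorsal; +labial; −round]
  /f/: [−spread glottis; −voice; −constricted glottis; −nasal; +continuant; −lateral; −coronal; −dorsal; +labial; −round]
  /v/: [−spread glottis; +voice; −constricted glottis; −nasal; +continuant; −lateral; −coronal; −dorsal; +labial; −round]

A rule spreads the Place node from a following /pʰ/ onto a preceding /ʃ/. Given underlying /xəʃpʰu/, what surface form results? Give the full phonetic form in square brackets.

Terminals under Place in this geometry: [strident], [coronal], [anterior], [distributed], [dorsal], [high], [back], [labial], [round].
After delinking /ʃ/'s Place and linking /pʰ/'s, the affected terminals become [−coronal], [−dorsal], [+labial], [−round]; [spread glottis], [voice], [constricted glottis], … (outside Place) are retained from /ʃ/.
The resulting bundle matches /f/ in the inventory; substituting it for /ʃ/ gives [xəfpʰu].

[xəfpʰu]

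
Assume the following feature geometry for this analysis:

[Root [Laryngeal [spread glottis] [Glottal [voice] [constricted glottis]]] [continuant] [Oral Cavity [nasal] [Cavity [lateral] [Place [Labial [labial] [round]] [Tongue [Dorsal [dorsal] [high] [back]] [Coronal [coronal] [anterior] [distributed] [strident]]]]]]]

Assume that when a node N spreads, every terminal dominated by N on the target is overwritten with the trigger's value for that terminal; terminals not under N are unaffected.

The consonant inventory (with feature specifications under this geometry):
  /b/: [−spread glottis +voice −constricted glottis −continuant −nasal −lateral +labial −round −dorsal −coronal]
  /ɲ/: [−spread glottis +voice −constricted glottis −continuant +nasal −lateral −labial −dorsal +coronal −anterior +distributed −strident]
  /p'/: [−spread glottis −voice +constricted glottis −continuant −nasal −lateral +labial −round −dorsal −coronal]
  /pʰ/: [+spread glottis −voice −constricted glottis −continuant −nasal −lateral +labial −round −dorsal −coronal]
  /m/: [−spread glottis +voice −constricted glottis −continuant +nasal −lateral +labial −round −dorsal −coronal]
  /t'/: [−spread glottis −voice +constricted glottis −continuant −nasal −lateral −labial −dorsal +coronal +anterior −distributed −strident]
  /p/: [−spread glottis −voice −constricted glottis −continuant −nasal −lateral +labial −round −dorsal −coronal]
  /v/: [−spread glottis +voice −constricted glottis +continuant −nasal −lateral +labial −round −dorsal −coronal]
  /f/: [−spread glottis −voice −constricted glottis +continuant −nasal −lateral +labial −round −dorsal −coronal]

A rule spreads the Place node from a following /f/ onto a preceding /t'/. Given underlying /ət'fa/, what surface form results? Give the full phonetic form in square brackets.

Place immediately or transitively dominates [labial], [round], [dorsal], [high], [back], [coronal], [anterior], [distributed], [strident].
After delinking /t'/'s Place and linking /f/'s, the affected terminals become [+labial], [−round], [−dorsal], [−coronal]; [spread glottis], [voice], [constricted glottis], … (outside Place) are retained from /t'/.
The resulting bundle matches /p'/ in the inventory; substituting it for /t'/ gives [əp'fa].

[əp'fa]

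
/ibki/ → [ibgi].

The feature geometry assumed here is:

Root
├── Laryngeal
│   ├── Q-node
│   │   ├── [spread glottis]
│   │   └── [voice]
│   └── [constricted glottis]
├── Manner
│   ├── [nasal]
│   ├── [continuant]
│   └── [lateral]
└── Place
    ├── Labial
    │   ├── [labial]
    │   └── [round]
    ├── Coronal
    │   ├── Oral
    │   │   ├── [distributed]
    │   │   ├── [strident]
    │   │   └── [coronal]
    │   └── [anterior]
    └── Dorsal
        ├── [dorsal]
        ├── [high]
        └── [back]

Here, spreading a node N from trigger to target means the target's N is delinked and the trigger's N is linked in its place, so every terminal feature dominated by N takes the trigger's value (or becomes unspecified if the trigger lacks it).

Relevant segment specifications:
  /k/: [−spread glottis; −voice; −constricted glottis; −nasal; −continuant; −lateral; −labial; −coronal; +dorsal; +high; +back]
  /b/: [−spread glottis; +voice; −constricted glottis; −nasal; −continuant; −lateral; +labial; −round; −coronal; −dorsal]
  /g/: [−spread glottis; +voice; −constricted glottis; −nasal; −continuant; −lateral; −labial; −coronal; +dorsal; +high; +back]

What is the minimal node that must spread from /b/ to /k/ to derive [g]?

Feature comparison: [voice] differs between /k/ and [g]; the remaining terminals match.
With a single altered terminal, the smallest constituent that could spread is that terminal — [voice].
[dorsal], [labial] stay as in /k/ although /b/ differs there, so no node dominating them spread; among the remaining candidates [voice] is the lowest that derives the output.

[voice]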